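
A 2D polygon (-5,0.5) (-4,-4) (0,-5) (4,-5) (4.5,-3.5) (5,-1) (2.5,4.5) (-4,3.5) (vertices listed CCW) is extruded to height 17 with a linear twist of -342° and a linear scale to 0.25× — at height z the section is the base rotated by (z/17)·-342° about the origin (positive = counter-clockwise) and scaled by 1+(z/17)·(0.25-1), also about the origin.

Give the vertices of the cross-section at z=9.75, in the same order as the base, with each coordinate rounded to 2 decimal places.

t = z/height = 9.75/17 = 0.573529
s = 1 + (scale-1)·z/height = 1 + (0.25-1)·9.75/17 = 0.569853
θ = twist·z/height = -342°·9.75/17 = -196.1471° = -3.423412 rad
cos θ = -0.960551, sin θ = 0.278104 (intermediates below are computed at full precision and shown rounded to 5 d.p.)
v1: (-5,0.5) → rotate → (4.66370,-1.87079) → ×s → (2.65763,-1.06608) → (2.66,-1.07)
v2: (-4,-4) → rotate → (4.95462,2.72979) → ×s → (2.82340,1.55558) → (2.82,1.56)
v3: (0,-5) → rotate → (1.39052,4.80276) → ×s → (0.79239,2.73686) → (0.79,2.74)
v4: (4,-5) → rotate → (-2.45169,5.91517) → ×s → (-1.39710,3.37078) → (-1.40,3.37)
v5: (4.5,-3.5) → rotate → (-3.34912,4.61340) → ×s → (-1.90850,2.62896) → (-1.91,2.63)
v6: (5,-1) → rotate → (-4.52465,2.35107) → ×s → (-2.57839,1.33976) → (-2.58,1.34)
v7: (2.5,4.5) → rotate → (-3.65284,-3.62722) → ×s → (-2.08158,-2.06698) → (-2.08,-2.07)
v8: (-4,3.5) → rotate → (2.86884,-4.47434) → ×s → (1.63482,-2.54972) → (1.63,-2.55)

Cross-section at z=9.75: (2.66,-1.07) (2.82,1.56) (0.79,2.74) (-1.40,3.37) (-1.91,2.63) (-2.58,1.34) (-2.08,-2.07) (1.63,-2.55)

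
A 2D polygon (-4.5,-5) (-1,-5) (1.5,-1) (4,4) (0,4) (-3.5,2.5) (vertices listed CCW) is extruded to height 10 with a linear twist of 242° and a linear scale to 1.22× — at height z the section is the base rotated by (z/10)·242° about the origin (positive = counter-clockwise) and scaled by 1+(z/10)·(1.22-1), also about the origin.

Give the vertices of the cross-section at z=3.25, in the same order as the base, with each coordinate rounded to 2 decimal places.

Cross-section at z=3.25: (4.30,-5.78) (5.04,-2.10) (1.37,1.36) (-3.36,5.05) (-4.20,0.84) (-3.36,-3.15)

t = z/height = 3.25/10 = 0.325
s = 1 + (scale-1)·z/height = 1 + (1.22-1)·3.25/10 = 1.071500
θ = twist·z/height = 242°·3.25/10 = 78.6500° = 1.372701 rad
cos θ = 0.196802, sin θ = 0.980443 (intermediates below are computed at full precision and shown rounded to 5 d.p.)
v1: (-4.5,-5) → rotate → (4.01661,-5.39600) → ×s → (4.30380,-5.78182) → (4.30,-5.78)
v2: (-1,-5) → rotate → (4.70541,-1.96445) → ×s → (5.04185,-2.10491) → (5.04,-2.10)
v3: (1.5,-1) → rotate → (1.27565,1.27386) → ×s → (1.36685,1.36494) → (1.37,1.36)
v4: (4,4) → rotate → (-3.13457,4.70898) → ×s → (-3.35869,5.04567) → (-3.36,5.05)
v5: (0,4) → rotate → (-3.92177,0.78721) → ×s → (-4.20218,0.84349) → (-4.20,0.84)
v6: (-3.5,2.5) → rotate → (-3.13991,-2.93955) → ×s → (-3.36442,-3.14972) → (-3.36,-3.15)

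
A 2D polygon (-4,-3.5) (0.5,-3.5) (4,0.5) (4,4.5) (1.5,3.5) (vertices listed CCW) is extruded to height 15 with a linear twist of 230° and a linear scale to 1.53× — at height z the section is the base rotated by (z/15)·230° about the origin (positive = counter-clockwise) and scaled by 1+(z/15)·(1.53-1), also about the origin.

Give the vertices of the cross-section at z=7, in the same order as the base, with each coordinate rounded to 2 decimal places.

t = z/height = 7/15 = 0.466667
s = 1 + (scale-1)·z/height = 1 + (1.53-1)·7/15 = 1.247333
θ = twist·z/height = 230°·7/15 = 107.3333° = 1.873320 rad
cos θ = -0.297930, sin θ = 0.954588 (intermediates below are computed at full precision and shown rounded to 5 d.p.)
v1: (-4,-3.5) → rotate → (4.53278,-2.77559) → ×s → (5.65388,-3.46209) → (5.65,-3.46)
v2: (0.5,-3.5) → rotate → (3.19209,1.52005) → ×s → (3.98160,1.89601) → (3.98,1.90)
v3: (4,0.5) → rotate → (-1.66901,3.66939) → ×s → (-2.08182,4.57695) → (-2.08,4.58)
v4: (4,4.5) → rotate → (-5.48737,2.47766) → ×s → (-6.84457,3.09047) → (-6.84,3.09)
v5: (1.5,3.5) → rotate → (-3.78795,0.38913) → ×s → (-4.72484,0.48537) → (-4.72,0.49)

Cross-section at z=7: (5.65,-3.46) (3.98,1.90) (-2.08,4.58) (-6.84,3.09) (-4.72,0.49)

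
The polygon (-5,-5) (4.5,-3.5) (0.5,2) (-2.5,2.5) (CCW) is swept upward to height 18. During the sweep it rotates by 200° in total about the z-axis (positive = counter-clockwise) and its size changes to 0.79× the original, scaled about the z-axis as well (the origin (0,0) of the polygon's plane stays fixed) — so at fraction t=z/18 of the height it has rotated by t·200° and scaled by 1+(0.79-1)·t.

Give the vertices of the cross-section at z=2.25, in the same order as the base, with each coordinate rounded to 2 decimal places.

t = z/height = 2.25/18 = 0.125
s = 1 + (scale-1)·z/height = 1 + (0.79-1)·2.25/18 = 0.973750
θ = twist·z/height = 200°·2.25/18 = 25.0000° = 0.436332 rad
cos θ = 0.906308, sin θ = 0.422618 (intermediates below are computed at full precision and shown rounded to 5 d.p.)
v1: (-5,-5) → rotate → (-2.41845,-6.64463) → ×s → (-2.35496,-6.47021) → (-2.35,-6.47)
v2: (4.5,-3.5) → rotate → (5.55755,-1.27030) → ×s → (5.41166,-1.23695) → (5.41,-1.24)
v3: (0.5,2) → rotate → (-0.39208,2.02392) → ×s → (-0.38179,1.97080) → (-0.38,1.97)
v4: (-2.5,2.5) → rotate → (-3.32232,1.20922) → ×s → (-3.23510,1.17748) → (-3.24,1.18)

Cross-section at z=2.25: (-2.35,-6.47) (5.41,-1.24) (-0.38,1.97) (-3.24,1.18)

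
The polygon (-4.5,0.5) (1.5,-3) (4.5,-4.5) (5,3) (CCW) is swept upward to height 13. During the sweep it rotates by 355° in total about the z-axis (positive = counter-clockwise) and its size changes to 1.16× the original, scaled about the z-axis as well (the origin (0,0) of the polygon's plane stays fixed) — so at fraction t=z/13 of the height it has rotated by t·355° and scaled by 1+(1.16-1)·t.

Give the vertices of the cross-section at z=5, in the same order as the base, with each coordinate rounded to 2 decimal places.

Cross-section at z=5: (3.10,-3.67) (1.03,3.41) (-0.18,6.75) (-6.04,1.34)

t = z/height = 5/13 = 0.384615
s = 1 + (scale-1)·z/height = 1 + (1.16-1)·5/13 = 1.061538
θ = twist·z/height = 355°·5/13 = 136.5385° = 2.383046 rad
cos θ = -0.725836, sin θ = 0.687867 (intermediates below are computed at full precision and shown rounded to 5 d.p.)
v1: (-4.5,0.5) → rotate → (2.92233,-3.45832) → ×s → (3.10217,-3.67114) → (3.10,-3.67)
v2: (1.5,-3) → rotate → (0.97485,3.20931) → ×s → (1.03484,3.40681) → (1.03,3.41)
v3: (4.5,-4.5) → rotate → (-0.17086,6.36167) → ×s → (-0.18137,6.75315) → (-0.18,6.75)
v4: (5,3) → rotate → (-5.69278,1.26183) → ×s → (-6.04311,1.33948) → (-6.04,1.34)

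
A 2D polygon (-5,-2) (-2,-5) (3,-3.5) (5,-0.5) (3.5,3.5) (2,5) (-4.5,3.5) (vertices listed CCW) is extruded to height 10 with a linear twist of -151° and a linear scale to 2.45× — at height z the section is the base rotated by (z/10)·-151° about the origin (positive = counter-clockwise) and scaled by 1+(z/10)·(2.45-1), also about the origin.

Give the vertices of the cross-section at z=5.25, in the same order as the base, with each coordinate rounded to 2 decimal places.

t = z/height = 5.25/10 = 0.525
s = 1 + (scale-1)·z/height = 1 + (2.45-1)·5.25/10 = 1.761250
θ = twist·z/height = -151°·5.25/10 = -79.2750° = -1.383610 rad
cos θ = 0.186095, sin θ = -0.982532 (intermediates below are computed at full precision and shown rounded to 5 d.p.)
v1: (-5,-2) → rotate → (-2.89554,4.54047) → ×s → (-5.09977,7.99690) → (-5.10,8.00)
v2: (-2,-5) → rotate → (-5.28485,1.03459) → ×s → (-9.30794,1.82217) → (-9.31,1.82)
v3: (3,-3.5) → rotate → (-2.88057,-3.59893) → ×s → (-5.07341,-6.33861) → (-5.07,-6.34)
v4: (5,-0.5) → rotate → (0.43921,-5.00571) → ×s → (0.77356,-8.81630) → (0.77,-8.82)
v5: (3.5,3.5) → rotate → (4.09019,-2.78753) → ×s → (7.20386,-4.90953) → (7.20,-4.91)
v6: (2,5) → rotate → (5.28485,-1.03459) → ×s → (9.30794,-1.82217) → (9.31,-1.82)
v7: (-4.5,3.5) → rotate → (2.60143,5.07273) → ×s → (4.58177,8.93434) → (4.58,8.93)

Cross-section at z=5.25: (-5.10,8.00) (-9.31,1.82) (-5.07,-6.34) (0.77,-8.82) (7.20,-4.91) (9.31,-1.82) (4.58,8.93)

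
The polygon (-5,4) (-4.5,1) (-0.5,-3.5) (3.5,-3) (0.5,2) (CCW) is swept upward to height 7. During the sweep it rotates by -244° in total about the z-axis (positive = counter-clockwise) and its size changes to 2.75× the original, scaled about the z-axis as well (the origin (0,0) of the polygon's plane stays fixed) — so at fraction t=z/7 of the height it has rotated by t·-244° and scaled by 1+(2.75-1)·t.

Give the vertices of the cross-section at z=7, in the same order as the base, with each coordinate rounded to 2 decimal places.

t = z/height = 7/7 = 1
s = 1 + (scale-1)·z/height = 1 + (2.75-1)·7/7 = 2.750000
θ = twist·z/height = -244°·7/7 = -244.0000° = -4.258603 rad
cos θ = -0.438371, sin θ = 0.898794 (intermediates below are computed at full precision and shown rounded to 5 d.p.)
v1: (-5,4) → rotate → (-1.40332,-6.24745) → ×s → (-3.85913,-17.18050) → (-3.86,-17.18)
v2: (-4.5,1) → rotate → (1.07388,-4.48294) → ×s → (2.95316,-12.32810) → (2.95,-12.33)
v3: (-0.5,-3.5) → rotate → (3.36496,1.08490) → ×s → (9.25365,2.98348) → (9.25,2.98)
v4: (3.5,-3) → rotate → (1.16208,4.46089) → ×s → (3.19573,12.26745) → (3.20,12.27)
v5: (0.5,2) → rotate → (-2.01677,-0.42735) → ×s → (-5.54613,-1.17520) → (-5.55,-1.18)

Cross-section at z=7: (-3.86,-17.18) (2.95,-12.33) (9.25,2.98) (3.20,12.27) (-5.55,-1.18)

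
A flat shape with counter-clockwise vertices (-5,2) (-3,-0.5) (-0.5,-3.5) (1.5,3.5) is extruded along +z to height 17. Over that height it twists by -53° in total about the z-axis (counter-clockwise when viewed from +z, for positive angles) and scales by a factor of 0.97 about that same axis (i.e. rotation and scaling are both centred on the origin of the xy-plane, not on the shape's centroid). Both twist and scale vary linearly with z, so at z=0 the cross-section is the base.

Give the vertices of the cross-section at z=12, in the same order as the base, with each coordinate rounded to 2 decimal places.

t = z/height = 12/17 = 0.705882
s = 1 + (scale-1)·z/height = 1 + (0.97-1)·12/17 = 0.978824
θ = twist·z/height = -53°·12/17 = -37.4118° = -0.652958 rad
cos θ = 0.794290, sin θ = -0.607539 (intermediates below are computed at full precision and shown rounded to 5 d.p.)
v1: (-5,2) → rotate → (-2.75637,4.62627) → ×s → (-2.69800,4.52831) → (-2.70,4.53)
v2: (-3,-0.5) → rotate → (-2.68664,1.42547) → ×s → (-2.62975,1.39529) → (-2.63,1.40)
v3: (-0.5,-3.5) → rotate → (-2.52353,-2.47625) → ×s → (-2.47009,-2.42381) → (-2.47,-2.42)
v4: (1.5,3.5) → rotate → (3.31782,1.86871) → ×s → (3.24756,1.82913) → (3.25,1.83)

Cross-section at z=12: (-2.70,4.53) (-2.63,1.40) (-2.47,-2.42) (3.25,1.83)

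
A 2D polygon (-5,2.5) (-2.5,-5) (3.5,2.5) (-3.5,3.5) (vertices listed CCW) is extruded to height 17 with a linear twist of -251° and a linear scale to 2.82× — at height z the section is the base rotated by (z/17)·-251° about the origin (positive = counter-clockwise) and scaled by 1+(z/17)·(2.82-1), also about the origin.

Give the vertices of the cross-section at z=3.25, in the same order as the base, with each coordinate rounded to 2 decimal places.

t = z/height = 3.25/17 = 0.191176
s = 1 + (scale-1)·z/height = 1 + (2.82-1)·3.25/17 = 1.347941
θ = twist·z/height = -251°·3.25/17 = -47.9853° = -0.837501 rad
cos θ = 0.669321, sin θ = -0.742973 (intermediates below are computed at full precision and shown rounded to 5 d.p.)
v1: (-5,2.5) → rotate → (-1.48917,5.38817) → ×s → (-2.00732,7.26293) → (-2.01,7.26)
v2: (-2.5,-5) → rotate → (-5.38817,-1.48917) → ×s → (-7.26293,-2.00732) → (-7.26,-2.01)
v3: (3.5,2.5) → rotate → (4.20006,-0.92710) → ×s → (5.66143,-1.24968) → (5.66,-1.25)
v4: (-3.5,3.5) → rotate → (0.25778,4.94303) → ×s → (0.34747,6.66291) → (0.35,6.66)

Cross-section at z=3.25: (-2.01,7.26) (-7.26,-2.01) (5.66,-1.25) (0.35,6.66)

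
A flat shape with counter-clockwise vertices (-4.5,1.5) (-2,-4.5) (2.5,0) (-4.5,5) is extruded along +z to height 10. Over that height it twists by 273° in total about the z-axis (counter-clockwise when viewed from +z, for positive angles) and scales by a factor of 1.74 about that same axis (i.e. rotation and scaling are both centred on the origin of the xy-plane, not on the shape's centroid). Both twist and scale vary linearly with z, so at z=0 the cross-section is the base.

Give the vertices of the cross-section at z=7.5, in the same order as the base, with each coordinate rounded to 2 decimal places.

t = z/height = 7.5/10 = 0.75
s = 1 + (scale-1)·z/height = 1 + (1.74-1)·7.5/10 = 1.555000
θ = twist·z/height = 273°·7.5/10 = 204.7500° = 3.573562 rad
cos θ = -0.908143, sin θ = -0.418660 (intermediates below are computed at full precision and shown rounded to 5 d.p.)
v1: (-4.5,1.5) → rotate → (4.71463,0.52175) → ×s → (7.33126,0.81133) → (7.33,0.81)
v2: (-2,-4.5) → rotate → (-0.06768,4.92396) → ×s → (-0.10525,7.65676) → (-0.11,7.66)
v3: (2.5,0) → rotate → (-2.27036,-1.04665) → ×s → (-3.53041,-1.62754) → (-3.53,-1.63)
v4: (-4.5,5) → rotate → (6.17994,-2.65675) → ×s → (9.60981,-4.13124) → (9.61,-4.13)

Cross-section at z=7.5: (7.33,0.81) (-0.11,7.66) (-3.53,-1.63) (9.61,-4.13)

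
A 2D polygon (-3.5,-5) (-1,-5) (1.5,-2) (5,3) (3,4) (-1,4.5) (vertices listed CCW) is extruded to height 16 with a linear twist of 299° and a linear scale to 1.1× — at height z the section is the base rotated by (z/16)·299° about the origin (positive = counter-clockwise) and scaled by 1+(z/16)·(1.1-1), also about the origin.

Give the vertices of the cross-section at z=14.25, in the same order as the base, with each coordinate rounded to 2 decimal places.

t = z/height = 14.25/16 = 0.890625
s = 1 + (scale-1)·z/height = 1 + (1.1-1)·14.25/16 = 1.089063
θ = twist·z/height = 299°·14.25/16 = 266.2969° = 4.647757 rad
cos θ = -0.064587, sin θ = -0.997912 (intermediates below are computed at full precision and shown rounded to 5 d.p.)
v1: (-3.5,-5) → rotate → (-4.76351,3.81563) → ×s → (-5.18776,4.15546) → (-5.19,4.16)
v2: (-1,-5) → rotate → (-4.92497,1.32085) → ×s → (-5.36360,1.43848) → (-5.36,1.44)
v3: (1.5,-2) → rotate → (-2.09270,-1.36769) → ×s → (-2.27909,-1.48950) → (-2.28,-1.49)
v4: (5,3) → rotate → (2.67080,-5.18332) → ×s → (2.90867,-5.64496) → (2.91,-5.64)
v5: (3,4) → rotate → (3.79789,-3.25208) → ×s → (4.13614,-3.54172) → (4.14,-3.54)
v6: (-1,4.5) → rotate → (4.55519,0.70727) → ×s → (4.96089,0.77026) → (4.96,0.77)

Cross-section at z=14.25: (-5.19,4.16) (-5.36,1.44) (-2.28,-1.49) (2.91,-5.64) (4.14,-3.54) (4.96,0.77)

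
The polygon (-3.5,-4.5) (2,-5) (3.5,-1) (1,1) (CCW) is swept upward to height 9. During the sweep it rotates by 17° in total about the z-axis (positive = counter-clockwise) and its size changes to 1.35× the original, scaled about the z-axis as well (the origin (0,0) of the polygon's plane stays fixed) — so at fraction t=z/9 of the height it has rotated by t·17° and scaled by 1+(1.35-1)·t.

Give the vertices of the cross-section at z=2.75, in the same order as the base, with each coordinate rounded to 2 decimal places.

t = z/height = 2.75/9 = 0.305556
s = 1 + (scale-1)·z/height = 1 + (1.35-1)·2.75/9 = 1.106944
θ = twist·z/height = 17°·2.75/9 = 5.1944° = 0.090660 rad
cos θ = 0.995893, sin θ = 0.090536 (intermediates below are computed at full precision and shown rounded to 5 d.p.)
v1: (-3.5,-4.5) → rotate → (-3.07821,-4.79840) → ×s → (-3.40741,-5.31156) → (-3.41,-5.31)
v2: (2,-5) → rotate → (2.44447,-4.79839) → ×s → (2.70589,-5.31156) → (2.71,-5.31)
v3: (3.5,-1) → rotate → (3.57616,-0.67902) → ×s → (3.95861,-0.75163) → (3.96,-0.75)
v4: (1,1) → rotate → (0.90536,1.08643) → ×s → (1.00218,1.20262) → (1.00,1.20)

Cross-section at z=2.75: (-3.41,-5.31) (2.71,-5.31) (3.96,-0.75) (1.00,1.20)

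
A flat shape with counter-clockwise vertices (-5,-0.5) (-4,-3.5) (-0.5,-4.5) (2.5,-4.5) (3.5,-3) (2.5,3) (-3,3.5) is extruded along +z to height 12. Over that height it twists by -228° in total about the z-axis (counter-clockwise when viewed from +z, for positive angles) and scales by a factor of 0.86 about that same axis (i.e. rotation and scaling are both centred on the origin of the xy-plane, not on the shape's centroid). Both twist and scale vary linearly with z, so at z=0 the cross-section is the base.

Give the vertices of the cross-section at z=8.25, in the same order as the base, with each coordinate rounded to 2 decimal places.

t = z/height = 8.25/12 = 0.6875
s = 1 + (scale-1)·z/height = 1 + (0.86-1)·8.25/12 = 0.903750
θ = twist·z/height = -228°·8.25/12 = -156.7500° = -2.735804 rad
cos θ = -0.918791, sin θ = -0.394744 (intermediates below are computed at full precision and shown rounded to 5 d.p.)
v1: (-5,-0.5) → rotate → (4.39658,2.43311) → ×s → (3.97341,2.19893) → (3.97,2.20)
v2: (-4,-3.5) → rotate → (2.29356,4.79474) → ×s → (2.07281,4.33325) → (2.07,4.33)
v3: (-0.5,-4.5) → rotate → (-1.31695,4.33193) → ×s → (-1.19020,3.91498) → (-1.19,3.91)
v4: (2.5,-4.5) → rotate → (-4.07333,3.14770) → ×s → (-3.68127,2.84473) → (-3.68,2.84)
v5: (3.5,-3) → rotate → (-4.40000,1.37477) → ×s → (-3.97650,1.24245) → (-3.98,1.24)
v6: (2.5,3) → rotate → (-1.11275,-3.74323) → ×s → (-1.00564,-3.38295) → (-1.01,-3.38)
v7: (-3,3.5) → rotate → (4.13798,-2.03154) → ×s → (3.73970,-1.83600) → (3.74,-1.84)

Cross-section at z=8.25: (3.97,2.20) (2.07,4.33) (-1.19,3.91) (-3.68,2.84) (-3.98,1.24) (-1.01,-3.38) (3.74,-1.84)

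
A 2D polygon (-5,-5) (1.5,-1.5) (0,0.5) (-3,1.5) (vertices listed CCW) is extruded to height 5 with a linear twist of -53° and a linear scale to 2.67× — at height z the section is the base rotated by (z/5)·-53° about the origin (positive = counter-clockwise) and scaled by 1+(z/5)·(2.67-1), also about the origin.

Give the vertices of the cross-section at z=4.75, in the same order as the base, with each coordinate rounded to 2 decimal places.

Cross-section at z=4.75: (-18.21,1.71) (-0.51,-5.46) (1.00,0.83) (-1.96,8.45)

t = z/height = 4.75/5 = 0.95
s = 1 + (scale-1)·z/height = 1 + (2.67-1)·4.75/5 = 2.586500
θ = twist·z/height = -53°·4.75/5 = -50.3500° = -0.878773 rad
cos θ = 0.638096, sin θ = -0.769957 (intermediates below are computed at full precision and shown rounded to 5 d.p.)
v1: (-5,-5) → rotate → (-7.04026,0.65930) → ×s → (-18.20964,1.70529) → (-18.21,1.71)
v2: (1.5,-1.5) → rotate → (-0.19779,-2.11208) → ×s → (-0.51159,-5.46289) → (-0.51,-5.46)
v3: (0,0.5) → rotate → (0.38498,0.31905) → ×s → (0.99575,0.82522) → (1.00,0.83)
v4: (-3,1.5) → rotate → (-0.75935,3.26701) → ×s → (-1.96407,8.45013) → (-1.96,8.45)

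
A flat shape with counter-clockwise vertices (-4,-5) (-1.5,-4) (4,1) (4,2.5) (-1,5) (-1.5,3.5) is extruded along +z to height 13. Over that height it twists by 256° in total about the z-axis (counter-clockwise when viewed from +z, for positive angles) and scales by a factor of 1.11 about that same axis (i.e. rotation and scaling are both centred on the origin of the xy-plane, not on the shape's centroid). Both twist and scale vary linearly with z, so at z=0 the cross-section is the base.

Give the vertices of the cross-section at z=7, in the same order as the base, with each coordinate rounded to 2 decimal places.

t = z/height = 7/13 = 0.538462
s = 1 + (scale-1)·z/height = 1 + (1.11-1)·7/13 = 1.059231
θ = twist·z/height = 256°·7/13 = 137.8462° = 2.405869 rad
cos θ = -0.741345, sin θ = 0.671124 (intermediates below are computed at full precision and shown rounded to 5 d.p.)
v1: (-4,-5) → rotate → (6.32100,1.02223) → ×s → (6.69540,1.08278) → (6.70,1.08)
v2: (-1.5,-4) → rotate → (3.79651,1.95870) → ×s → (4.02138,2.07471) → (4.02,2.07)
v3: (4,1) → rotate → (-3.63651,1.94315) → ×s → (-3.85190,2.05824) → (-3.85,2.06)
v4: (4,2.5) → rotate → (-4.64319,0.83113) → ×s → (-4.91821,0.88036) → (-4.92,0.88)
v5: (-1,5) → rotate → (-2.61427,-4.37785) → ×s → (-2.76912,-4.63715) → (-2.77,-4.64)
v6: (-1.5,3.5) → rotate → (-1.23691,-3.60139) → ×s → (-1.31018,-3.81471) → (-1.31,-3.81)

Cross-section at z=7: (6.70,1.08) (4.02,2.07) (-3.85,2.06) (-4.92,0.88) (-2.77,-4.64) (-1.31,-3.81)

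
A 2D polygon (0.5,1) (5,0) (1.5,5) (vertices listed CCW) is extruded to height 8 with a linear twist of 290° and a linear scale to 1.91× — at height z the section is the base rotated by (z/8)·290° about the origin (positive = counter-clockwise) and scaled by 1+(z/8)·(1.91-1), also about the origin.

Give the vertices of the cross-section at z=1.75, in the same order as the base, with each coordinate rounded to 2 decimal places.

t = z/height = 1.75/8 = 0.21875
s = 1 + (scale-1)·z/height = 1 + (1.91-1)·1.75/8 = 1.199063
θ = twist·z/height = 290°·1.75/8 = 63.4375° = 1.107193 rad
cos θ = 0.447174, sin θ = 0.894447 (intermediates below are computed at full precision and shown rounded to 5 d.p.)
v1: (0.5,1) → rotate → (-0.67086,0.89440) → ×s → (-0.80440,1.07244) → (-0.80,1.07)
v2: (5,0) → rotate → (2.23587,4.47224) → ×s → (2.68095,5.36249) → (2.68,5.36)
v3: (1.5,5) → rotate → (-3.80147,3.57754) → ×s → (-4.55821,4.28969) → (-4.56,4.29)

Cross-section at z=1.75: (-0.80,1.07) (2.68,5.36) (-4.56,4.29)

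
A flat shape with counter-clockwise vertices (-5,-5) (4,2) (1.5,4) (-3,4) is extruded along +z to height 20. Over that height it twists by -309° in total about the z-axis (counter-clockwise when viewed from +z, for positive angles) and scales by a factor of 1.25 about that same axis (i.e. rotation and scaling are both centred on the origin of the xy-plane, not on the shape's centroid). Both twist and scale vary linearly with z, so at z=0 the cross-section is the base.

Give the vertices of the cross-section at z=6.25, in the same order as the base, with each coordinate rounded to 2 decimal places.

Cross-section at z=6.25: (-4.74,5.97) (1.65,-4.53) (4.10,-2.10) (4.65,2.72)

t = z/height = 6.25/20 = 0.3125
s = 1 + (scale-1)·z/height = 1 + (1.25-1)·6.25/20 = 1.078125
θ = twist·z/height = -309°·6.25/20 = -96.5625° = -1.685334 rad
cos θ = -0.114287, sin θ = -0.993448 (intermediates below are computed at full precision and shown rounded to 5 d.p.)
v1: (-5,-5) → rotate → (-4.39580,5.53867) → ×s → (-4.73923,5.97138) → (-4.74,5.97)
v2: (4,2) → rotate → (1.52975,-4.20237) → ×s → (1.64926,-4.53067) → (1.65,-4.53)
v3: (1.5,4) → rotate → (3.80236,-1.94732) → ×s → (4.09942,-2.09945) → (4.10,-2.10)
v4: (-3,4) → rotate → (4.31665,2.52320) → ×s → (4.65389,2.72032) → (4.65,2.72)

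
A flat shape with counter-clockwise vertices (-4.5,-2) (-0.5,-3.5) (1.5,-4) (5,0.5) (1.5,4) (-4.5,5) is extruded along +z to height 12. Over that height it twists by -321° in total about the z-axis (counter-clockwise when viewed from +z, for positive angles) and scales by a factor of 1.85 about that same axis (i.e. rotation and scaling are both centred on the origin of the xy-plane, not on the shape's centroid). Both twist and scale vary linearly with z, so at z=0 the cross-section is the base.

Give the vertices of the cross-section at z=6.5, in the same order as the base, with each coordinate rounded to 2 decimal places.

t = z/height = 6.5/12 = 0.541667
s = 1 + (scale-1)·z/height = 1 + (1.85-1)·6.5/12 = 1.460417
θ = twist·z/height = -321°·6.5/12 = -173.8750° = -3.034691 rad
cos θ = -0.994291, sin θ = -0.106698 (intermediates below are computed at full precision and shown rounded to 5 d.p.)
v1: (-4.5,-2) → rotate → (4.26092,2.46872) → ×s → (6.22271,3.60537) → (6.22,3.61)
v2: (-0.5,-3.5) → rotate → (0.12370,3.53337) → ×s → (0.18066,5.16019) → (0.18,5.16)
v3: (1.5,-4) → rotate → (-1.91823,3.81712) → ×s → (-2.80141,5.57458) → (-2.80,5.57)
v4: (5,0.5) → rotate → (-4.91811,-1.03064) → ×s → (-7.18249,-1.50516) → (-7.18,-1.51)
v5: (1.5,4) → rotate → (-1.06465,-4.13721) → ×s → (-1.55483,-6.04205) → (-1.55,-6.04)
v6: (-4.5,5) → rotate → (5.00780,-4.49132) → ×s → (7.31348,-6.55919) → (7.31,-6.56)

Cross-section at z=6.5: (6.22,3.61) (0.18,5.16) (-2.80,5.57) (-7.18,-1.51) (-1.55,-6.04) (7.31,-6.56)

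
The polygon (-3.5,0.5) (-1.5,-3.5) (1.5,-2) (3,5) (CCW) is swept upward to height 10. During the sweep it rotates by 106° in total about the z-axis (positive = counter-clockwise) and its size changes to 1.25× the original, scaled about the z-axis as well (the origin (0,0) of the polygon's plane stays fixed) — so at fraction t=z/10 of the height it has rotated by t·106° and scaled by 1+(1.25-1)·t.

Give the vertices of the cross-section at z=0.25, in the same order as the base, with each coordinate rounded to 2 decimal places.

Cross-section at z=0.25: (-3.54,0.34) (-1.34,-3.59) (1.60,-1.94) (2.78,5.17)

t = z/height = 0.25/10 = 0.025
s = 1 + (scale-1)·z/height = 1 + (1.25-1)·0.25/10 = 1.006250
θ = twist·z/height = 106°·0.25/10 = 2.6500° = 0.046251 rad
cos θ = 0.998931, sin θ = 0.046235 (intermediates below are computed at full precision and shown rounded to 5 d.p.)
v1: (-3.5,0.5) → rotate → (-3.51937,0.33764) → ×s → (-3.54137,0.33975) → (-3.54,0.34)
v2: (-1.5,-3.5) → rotate → (-1.33657,-3.56561) → ×s → (-1.34493,-3.58789) → (-1.34,-3.59)
v3: (1.5,-2) → rotate → (1.59087,-1.92851) → ×s → (1.60081,-1.94056) → (1.60,-1.94)
v4: (3,5) → rotate → (2.76562,5.13336) → ×s → (2.78290,5.16544) → (2.78,5.17)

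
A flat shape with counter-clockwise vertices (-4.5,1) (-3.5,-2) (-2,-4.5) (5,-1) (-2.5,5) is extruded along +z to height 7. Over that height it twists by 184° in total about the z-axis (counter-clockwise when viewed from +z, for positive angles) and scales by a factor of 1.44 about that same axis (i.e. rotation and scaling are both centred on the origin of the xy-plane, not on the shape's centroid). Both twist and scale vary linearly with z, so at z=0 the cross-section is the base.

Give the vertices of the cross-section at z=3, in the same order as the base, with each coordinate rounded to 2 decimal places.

t = z/height = 3/7 = 0.428571
s = 1 + (scale-1)·z/height = 1 + (1.44-1)·3/7 = 1.188571
θ = twist·z/height = 184°·3/7 = 78.8571° = 1.376317 rad
cos θ = 0.193256, sin θ = 0.981148 (intermediates below are computed at full precision and shown rounded to 5 d.p.)
v1: (-4.5,1) → rotate → (-1.85080,-4.22191) → ×s → (-2.19981,-5.01804) → (-2.20,-5.02)
v2: (-3.5,-2) → rotate → (1.28590,-3.82053) → ×s → (1.52839,-4.54097) → (1.53,-4.54)
v3: (-2,-4.5) → rotate → (4.02866,-2.83195) → ×s → (4.78835,-3.36597) → (4.79,-3.37)
v4: (5,-1) → rotate → (1.94743,4.71249) → ×s → (2.31466,5.60113) → (2.31,5.60)
v5: (-2.5,5) → rotate → (-5.38888,-1.48659) → ×s → (-6.40507,-1.76692) → (-6.41,-1.77)

Cross-section at z=3: (-2.20,-5.02) (1.53,-4.54) (4.79,-3.37) (2.31,5.60) (-6.41,-1.77)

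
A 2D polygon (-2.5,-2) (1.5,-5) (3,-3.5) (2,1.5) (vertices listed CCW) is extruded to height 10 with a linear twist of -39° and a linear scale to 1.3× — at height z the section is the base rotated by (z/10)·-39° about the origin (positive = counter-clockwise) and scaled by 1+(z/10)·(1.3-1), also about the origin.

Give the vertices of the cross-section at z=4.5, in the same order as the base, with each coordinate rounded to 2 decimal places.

Cross-section at z=4.5: (-3.39,-1.31) (-0.09,-5.92) (2.05,-4.81) (2.68,0.94)

t = z/height = 4.5/10 = 0.45
s = 1 + (scale-1)·z/height = 1 + (1.3-1)·4.5/10 = 1.135000
θ = twist·z/height = -39°·4.5/10 = -17.5500° = -0.306305 rad
cos θ = 0.953454, sin θ = -0.301538 (intermediates below are computed at full precision and shown rounded to 5 d.p.)
v1: (-2.5,-2) → rotate → (-2.98671,-1.15306) → ×s → (-3.38992,-1.30873) → (-3.39,-1.31)
v2: (1.5,-5) → rotate → (-0.07751,-5.21958) → ×s → (-0.08797,-5.92422) → (-0.09,-5.92)
v3: (3,-3.5) → rotate → (1.80498,-4.24170) → ×s → (2.04865,-4.81433) → (2.05,-4.81)
v4: (2,1.5) → rotate → (2.35922,0.82711) → ×s → (2.67771,0.93876) → (2.68,0.94)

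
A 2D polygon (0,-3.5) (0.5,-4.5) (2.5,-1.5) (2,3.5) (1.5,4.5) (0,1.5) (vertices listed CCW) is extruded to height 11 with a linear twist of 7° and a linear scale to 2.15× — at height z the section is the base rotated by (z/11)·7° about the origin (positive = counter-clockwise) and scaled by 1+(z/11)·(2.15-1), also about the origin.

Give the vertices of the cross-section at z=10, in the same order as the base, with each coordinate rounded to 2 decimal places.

Cross-section at z=10: (0.79,-7.11) (2.04,-9.03) (5.42,-2.48) (3.27,7.57) (2.03,9.49) (-0.34,3.05)

t = z/height = 10/11 = 0.909091
s = 1 + (scale-1)·z/height = 1 + (2.15-1)·10/11 = 2.045455
θ = twist·z/height = 7°·10/11 = 6.3636° = 0.111066 rad
cos θ = 0.993838, sin θ = 0.110838 (intermediates below are computed at full precision and shown rounded to 5 d.p.)
v1: (0,-3.5) → rotate → (0.38793,-3.47843) → ×s → (0.79350,-7.11498) → (0.79,-7.11)
v2: (0.5,-4.5) → rotate → (0.99569,-4.41685) → ×s → (2.03664,-9.03447) → (2.04,-9.03)
v3: (2.5,-1.5) → rotate → (2.65085,-1.21366) → ×s → (5.42220,-2.48249) → (5.42,-2.48)
v4: (2,3.5) → rotate → (1.59974,3.70011) → ×s → (3.27220,7.56841) → (3.27,7.57)
v5: (1.5,4.5) → rotate → (0.99199,4.63853) → ×s → (2.02906,9.48790) → (2.03,9.49)
v6: (0,1.5) → rotate → (-0.16626,1.49076) → ×s → (-0.34007,3.04928) → (-0.34,3.05)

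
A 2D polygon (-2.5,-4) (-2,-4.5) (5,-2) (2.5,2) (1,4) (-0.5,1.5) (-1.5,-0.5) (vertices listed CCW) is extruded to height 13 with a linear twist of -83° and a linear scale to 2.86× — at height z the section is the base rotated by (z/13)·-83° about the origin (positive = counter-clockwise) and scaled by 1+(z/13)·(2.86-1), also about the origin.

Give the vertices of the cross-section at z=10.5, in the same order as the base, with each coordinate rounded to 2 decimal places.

t = z/height = 10.5/13 = 0.807692
s = 1 + (scale-1)·z/height = 1 + (2.86-1)·10.5/13 = 2.502308
θ = twist·z/height = -83°·10.5/13 = -67.0385° = -1.170042 rad
cos θ = 0.390113, sin θ = -0.920767 (intermediates below are computed at full precision and shown rounded to 5 d.p.)
v1: (-2.5,-4) → rotate → (-4.65835,0.74146) → ×s → (-11.65663,1.85537) → (-11.66,1.86)
v2: (-2,-4.5) → rotate → (-4.92368,0.08602) → ×s → (-12.32056,0.21526) → (-12.32,0.22)
v3: (5,-2) → rotate → (0.10903,-5.38406) → ×s → (0.27283,-13.47258) → (0.27,-13.47)
v4: (2.5,2) → rotate → (2.81682,-1.52169) → ×s → (7.04854,-3.80774) → (7.05,-3.81)
v5: (1,4) → rotate → (4.07318,0.63969) → ×s → (10.19235,1.60069) → (10.19,1.60)
v6: (-0.5,1.5) → rotate → (1.18609,1.04555) → ×s → (2.96797,2.61630) → (2.97,2.62)
v7: (-1.5,-0.5) → rotate → (-1.04555,1.18609) → ×s → (-2.61630,2.96797) → (-2.62,2.97)

Cross-section at z=10.5: (-11.66,1.86) (-12.32,0.22) (0.27,-13.47) (7.05,-3.81) (10.19,1.60) (2.97,2.62) (-2.62,2.97)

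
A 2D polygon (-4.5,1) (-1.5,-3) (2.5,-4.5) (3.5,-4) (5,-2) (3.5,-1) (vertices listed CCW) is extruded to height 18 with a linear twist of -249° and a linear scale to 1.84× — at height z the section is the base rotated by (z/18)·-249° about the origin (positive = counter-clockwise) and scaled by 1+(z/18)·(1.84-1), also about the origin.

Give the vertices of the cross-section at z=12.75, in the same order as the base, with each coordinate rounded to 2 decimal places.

Cross-section at z=12.75: (7.26,-1.14) (2.09,4.93) (-4.43,6.91) (-5.97,6.01) (-8.16,2.68) (-5.67,1.24)

t = z/height = 12.75/18 = 0.708333
s = 1 + (scale-1)·z/height = 1 + (1.84-1)·12.75/18 = 1.595000
θ = twist·z/height = -249°·12.75/18 = -176.3750° = -3.078324 rad
cos θ = -0.997999, sin θ = -0.063226 (intermediates below are computed at full precision and shown rounded to 5 d.p.)
v1: (-4.5,1) → rotate → (4.55422,-0.71348) → ×s → (7.26398,-1.13800) → (7.26,-1.14)
v2: (-1.5,-3) → rotate → (1.30732,3.08884) → ×s → (2.08518,4.92669) → (2.09,4.93)
v3: (2.5,-4.5) → rotate → (-2.77952,4.33293) → ×s → (-4.43333,6.91103) → (-4.43,6.91)
v4: (3.5,-4) → rotate → (-3.74590,3.77071) → ×s → (-5.97471,6.01428) → (-5.97,6.01)
v5: (5,-2) → rotate → (-5.11645,1.67987) → ×s → (-8.16073,2.67939) → (-8.16,2.68)
v6: (3.5,-1) → rotate → (-3.55622,0.77671) → ×s → (-5.67218,1.23885) → (-5.67,1.24)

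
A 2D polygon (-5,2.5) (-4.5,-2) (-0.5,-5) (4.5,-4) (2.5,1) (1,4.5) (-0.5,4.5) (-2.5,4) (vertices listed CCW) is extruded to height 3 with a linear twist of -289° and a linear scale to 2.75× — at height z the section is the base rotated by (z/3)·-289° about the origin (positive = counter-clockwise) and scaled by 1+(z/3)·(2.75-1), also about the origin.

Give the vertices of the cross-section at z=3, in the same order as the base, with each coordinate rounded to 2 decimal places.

t = z/height = 3/3 = 1
s = 1 + (scale-1)·z/height = 1 + (2.75-1)·3/3 = 2.750000
θ = twist·z/height = -289°·3/3 = -289.0000° = -5.044002 rad
cos θ = 0.325568, sin θ = 0.945519 (intermediates below are computed at full precision and shown rounded to 5 d.p.)
v1: (-5,2.5) → rotate → (-3.99164,-3.91367) → ×s → (-10.97700,-10.76260) → (-10.98,-10.76)
v2: (-4.5,-2) → rotate → (0.42598,-4.90597) → ×s → (1.17145,-13.49142) → (1.17,-13.49)
v3: (-0.5,-5) → rotate → (4.56481,-2.10060) → ×s → (12.55322,-5.77665) → (12.55,-5.78)
v4: (4.5,-4) → rotate → (5.24713,2.95256) → ×s → (14.42961,8.11954) → (14.43,8.12)
v5: (2.5,1) → rotate → (-0.13160,2.68936) → ×s → (-0.36190,7.39575) → (-0.36,7.40)
v6: (1,4.5) → rotate → (-3.92927,2.41058) → ×s → (-10.80548,6.62908) → (-10.81,6.63)
v7: (-0.5,4.5) → rotate → (-4.41762,0.99230) → ×s → (-12.14845,2.72882) → (-12.15,2.73)
v8: (-2.5,4) → rotate → (-4.59599,-1.06152) → ×s → (-12.63899,-2.91919) → (-12.64,-2.92)

Cross-section at z=3: (-10.98,-10.76) (1.17,-13.49) (12.55,-5.78) (14.43,8.12) (-0.36,7.40) (-10.81,6.63) (-12.15,2.73) (-12.64,-2.92)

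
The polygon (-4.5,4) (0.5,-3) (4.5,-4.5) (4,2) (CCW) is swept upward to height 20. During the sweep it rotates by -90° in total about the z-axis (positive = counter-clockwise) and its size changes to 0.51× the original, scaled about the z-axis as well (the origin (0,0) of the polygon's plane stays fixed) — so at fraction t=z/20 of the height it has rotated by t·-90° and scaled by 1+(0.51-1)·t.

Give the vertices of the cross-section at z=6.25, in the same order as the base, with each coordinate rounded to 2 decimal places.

Cross-section at z=6.25: (-1.76,4.78) (-0.82,-2.44) (1.56,-5.16) (3.79,-0.10)

t = z/height = 6.25/20 = 0.3125
s = 1 + (scale-1)·z/height = 1 + (0.51-1)·6.25/20 = 0.846875
θ = twist·z/height = -90°·6.25/20 = -28.1250° = -0.490874 rad
cos θ = 0.881921, sin θ = -0.471397 (intermediates below are computed at full precision and shown rounded to 5 d.p.)
v1: (-4.5,4) → rotate → (-2.08306,5.64897) → ×s → (-1.76409,4.78397) → (-1.76,4.78)
v2: (0.5,-3) → rotate → (-0.97323,-2.88146) → ×s → (-0.82420,-2.44024) → (-0.82,-2.44)
v3: (4.5,-4.5) → rotate → (1.84736,-6.08993) → ×s → (1.56448,-5.15741) → (1.56,-5.16)
v4: (4,2) → rotate → (4.47048,-0.12174) → ×s → (3.78594,-0.10310) → (3.79,-0.10)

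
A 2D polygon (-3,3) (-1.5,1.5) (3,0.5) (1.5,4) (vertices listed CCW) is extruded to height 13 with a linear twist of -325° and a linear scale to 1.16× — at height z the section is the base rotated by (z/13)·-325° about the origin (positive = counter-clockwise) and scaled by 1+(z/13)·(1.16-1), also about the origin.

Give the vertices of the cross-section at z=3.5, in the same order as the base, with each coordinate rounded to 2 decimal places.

Cross-section at z=3.5: (2.99,3.26) (1.49,1.63) (0.66,-3.10) (4.24,-1.38)

t = z/height = 3.5/13 = 0.269231
s = 1 + (scale-1)·z/height = 1 + (1.16-1)·3.5/13 = 1.043077
θ = twist·z/height = -325°·3.5/13 = -87.5000° = -1.527163 rad
cos θ = 0.043619, sin θ = -0.999048 (intermediates below are computed at full precision and shown rounded to 5 d.p.)
v1: (-3,3) → rotate → (2.86629,3.12800) → ×s → (2.98976,3.26275) → (2.99,3.26)
v2: (-1.5,1.5) → rotate → (1.43314,1.56400) → ×s → (1.49488,1.63137) → (1.49,1.63)
v3: (3,0.5) → rotate → (0.63038,-2.97533) → ×s → (0.65754,-3.10350) → (0.66,-3.10)
v4: (1.5,4) → rotate → (4.06162,-1.32409) → ×s → (4.23658,-1.38113) → (4.24,-1.38)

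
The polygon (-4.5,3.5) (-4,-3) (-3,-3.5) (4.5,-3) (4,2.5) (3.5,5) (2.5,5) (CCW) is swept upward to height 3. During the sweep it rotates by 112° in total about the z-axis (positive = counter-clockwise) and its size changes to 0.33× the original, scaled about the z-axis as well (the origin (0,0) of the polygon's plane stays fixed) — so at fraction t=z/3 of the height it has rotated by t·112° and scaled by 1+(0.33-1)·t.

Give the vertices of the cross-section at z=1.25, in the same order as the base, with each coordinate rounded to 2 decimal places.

Cross-section at z=1.25: (-4.06,-0.63) (-0.41,-3.58) (0.35,-3.30) (3.80,0.88) (0.67,3.33) (-0.89,4.31) (-1.38,3.78)

t = z/height = 1.25/3 = 0.416667
s = 1 + (scale-1)·z/height = 1 + (0.33-1)·1.25/3 = 0.720833
θ = twist·z/height = 112°·1.25/3 = 46.6667° = 0.814487 rad
cos θ = 0.686242, sin θ = 0.727374 (intermediates below are computed at full precision and shown rounded to 5 d.p.)
v1: (-4.5,3.5) → rotate → (-5.63390,-0.87134) → ×s → (-4.06110,-0.62809) → (-4.06,-0.63)
v2: (-4,-3) → rotate → (-0.56285,-4.96822) → ×s → (-0.40572,-3.58126) → (-0.41,-3.58)
v3: (-3,-3.5) → rotate → (0.48708,-4.58397) → ×s → (0.35111,-3.30428) → (0.35,-3.30)
v4: (4.5,-3) → rotate → (5.27021,1.21446) → ×s → (3.79894,0.87542) → (3.80,0.88)
v5: (4,2.5) → rotate → (0.92653,4.62510) → ×s → (0.66788,3.33393) → (0.67,3.33)
v6: (3.5,5) → rotate → (-1.23502,5.97702) → ×s → (-0.89025,4.30843) → (-0.89,4.31)
v7: (2.5,5) → rotate → (-1.92126,5.24964) → ×s → (-1.38491,3.78412) → (-1.38,3.78)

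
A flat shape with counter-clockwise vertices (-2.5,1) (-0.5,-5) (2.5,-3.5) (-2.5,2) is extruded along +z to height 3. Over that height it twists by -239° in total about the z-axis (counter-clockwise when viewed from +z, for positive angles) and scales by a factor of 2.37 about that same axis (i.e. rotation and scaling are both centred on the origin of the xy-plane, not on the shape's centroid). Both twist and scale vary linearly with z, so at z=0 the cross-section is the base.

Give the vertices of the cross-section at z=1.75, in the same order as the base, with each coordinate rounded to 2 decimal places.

t = z/height = 1.75/3 = 0.583333
s = 1 + (scale-1)·z/height = 1 + (2.37-1)·1.75/3 = 1.799167
θ = twist·z/height = -239°·1.75/3 = -139.4167° = -2.433280 rad
cos θ = -0.759461, sin θ = -0.650553 (intermediates below are computed at full precision and shown rounded to 5 d.p.)
v1: (-2.5,1) → rotate → (2.54920,0.86692) → ×s → (4.58644,1.55974) → (4.59,1.56)
v2: (-0.5,-5) → rotate → (-2.87304,4.12258) → ×s → (-5.16907,7.41721) → (-5.17,7.42)
v3: (2.5,-3.5) → rotate → (-4.17559,1.03173) → ×s → (-7.51258,1.85625) → (-7.51,1.86)
v4: (-2.5,2) → rotate → (3.19976,0.10746) → ×s → (5.75690,0.19334) → (5.76,0.19)

Cross-section at z=1.75: (4.59,1.56) (-5.17,7.42) (-7.51,1.86) (5.76,0.19)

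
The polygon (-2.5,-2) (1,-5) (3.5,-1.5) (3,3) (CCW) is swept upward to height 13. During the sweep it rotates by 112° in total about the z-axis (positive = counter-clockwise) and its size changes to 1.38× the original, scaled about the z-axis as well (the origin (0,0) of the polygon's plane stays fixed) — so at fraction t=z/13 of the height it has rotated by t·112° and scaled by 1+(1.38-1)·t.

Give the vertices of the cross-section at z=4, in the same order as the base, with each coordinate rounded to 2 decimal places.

t = z/height = 4/13 = 0.307692
s = 1 + (scale-1)·z/height = 1 + (1.38-1)·4/13 = 1.116923
θ = twist·z/height = 112°·4/13 = 34.4615° = 0.601467 rad
cos θ = 0.824506, sin θ = 0.565853 (intermediates below are computed at full precision and shown rounded to 5 d.p.)
v1: (-2.5,-2) → rotate → (-0.92956,-3.06364) → ×s → (-1.03825,-3.42186) → (-1.04,-3.42)
v2: (1,-5) → rotate → (3.65377,-3.55668) → ×s → (4.08098,-3.97254) → (4.08,-3.97)
v3: (3.5,-1.5) → rotate → (3.73455,0.74373) → ×s → (4.17121,0.83068) → (4.17,0.83)
v4: (3,3) → rotate → (0.77596,4.17108) → ×s → (0.86669,4.65877) → (0.87,4.66)

Cross-section at z=4: (-1.04,-3.42) (4.08,-3.97) (4.17,0.83) (0.87,4.66)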